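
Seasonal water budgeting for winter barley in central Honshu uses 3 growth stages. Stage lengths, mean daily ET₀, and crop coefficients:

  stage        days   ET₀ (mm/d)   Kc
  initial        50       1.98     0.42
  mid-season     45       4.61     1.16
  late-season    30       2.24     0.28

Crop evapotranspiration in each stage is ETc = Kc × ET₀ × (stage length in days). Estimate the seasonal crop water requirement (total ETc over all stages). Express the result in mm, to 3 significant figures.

initial: 0.42 × 1.98 × 50 = 41.58 mm
mid-season: 1.16 × 4.61 × 45 = 240.64 mm
late-season: 0.28 × 2.24 × 30 = 18.82 mm
Seasonal total = 301.04 mm

301 mm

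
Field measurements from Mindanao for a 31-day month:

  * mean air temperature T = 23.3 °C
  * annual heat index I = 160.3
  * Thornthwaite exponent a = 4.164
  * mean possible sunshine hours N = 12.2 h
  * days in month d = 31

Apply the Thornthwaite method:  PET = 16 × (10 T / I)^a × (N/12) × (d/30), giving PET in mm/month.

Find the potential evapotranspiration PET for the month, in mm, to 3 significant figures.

79.8 mm

10T/I = 10 × 23.3 / 160.3 = 1.4535
(10T/I)^a = 1.4535^4.164 = 4.7457
Uncorrected PET = 16 × 4.7457 = 75.931 mm
Correction = (N/12)(d/30) = (12.2/12)(31/30) = 1.0506
PET = 75.931 × 1.0506 = 79.773 mm/month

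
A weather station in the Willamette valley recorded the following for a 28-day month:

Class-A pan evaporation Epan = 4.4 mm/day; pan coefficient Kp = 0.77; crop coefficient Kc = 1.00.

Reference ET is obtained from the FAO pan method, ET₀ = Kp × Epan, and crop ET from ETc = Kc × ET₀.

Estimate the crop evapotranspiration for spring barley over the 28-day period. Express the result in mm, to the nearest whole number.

95 mm

ET₀ = 0.77 × 4.4 = 3.3880 mm/d
ETc = Kc × ET₀ = 1.00 × 3.3880 = 3.3880 mm/d
Over 28 days: 3.3880 × 28 = 94.864 mm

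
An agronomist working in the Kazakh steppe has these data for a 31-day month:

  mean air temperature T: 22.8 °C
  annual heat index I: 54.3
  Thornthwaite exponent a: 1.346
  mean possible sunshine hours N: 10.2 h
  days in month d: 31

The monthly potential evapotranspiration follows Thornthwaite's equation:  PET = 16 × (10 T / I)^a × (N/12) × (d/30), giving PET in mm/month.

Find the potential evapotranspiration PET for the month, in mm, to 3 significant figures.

10T/I = 10 × 22.8 / 54.3 = 4.1989
(10T/I)^a = 4.1989^1.346 = 6.8983
Uncorrected PET = 16 × 6.8983 = 110.373 mm
Correction = (N/12)(d/30) = (10.2/12)(31/30) = 0.8783
PET = 110.373 × 0.8783 = 96.941 mm/month

96.9 mm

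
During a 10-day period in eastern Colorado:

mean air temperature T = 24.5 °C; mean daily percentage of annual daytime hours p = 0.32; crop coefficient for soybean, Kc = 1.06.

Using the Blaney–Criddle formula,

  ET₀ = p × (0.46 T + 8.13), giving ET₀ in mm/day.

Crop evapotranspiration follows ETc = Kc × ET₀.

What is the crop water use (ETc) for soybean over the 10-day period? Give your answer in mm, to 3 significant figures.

65.8 mm

ET₀ = 0.32 × (0.46 × 24.5 + 8.13) = 0.32 × 19.400 = 6.2080 mm/d
ETc = Kc × ET₀ = 1.06 × 6.2080 = 6.5805 mm/d
Over 10 days: 6.5805 × 10 = 65.805 mm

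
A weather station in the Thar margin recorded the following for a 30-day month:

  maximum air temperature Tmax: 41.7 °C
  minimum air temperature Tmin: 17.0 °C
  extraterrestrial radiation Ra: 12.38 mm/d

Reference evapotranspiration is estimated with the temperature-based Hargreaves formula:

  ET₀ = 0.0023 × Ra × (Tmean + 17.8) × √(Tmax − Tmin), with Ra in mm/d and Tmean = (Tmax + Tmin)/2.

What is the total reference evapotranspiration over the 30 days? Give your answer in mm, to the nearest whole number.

200 mm

Tmean = (41.7 + 17.0)/2 = 29.35 °C
ET₀ = 0.0023 × 12.38 × (29.35 + 17.8) × √24.7 = 0.0023 × 12.38 × 47.15 × 4.9699 = 6.6723 mm/d
Over 30 days: 6.6723 × 30 = 200.169 mm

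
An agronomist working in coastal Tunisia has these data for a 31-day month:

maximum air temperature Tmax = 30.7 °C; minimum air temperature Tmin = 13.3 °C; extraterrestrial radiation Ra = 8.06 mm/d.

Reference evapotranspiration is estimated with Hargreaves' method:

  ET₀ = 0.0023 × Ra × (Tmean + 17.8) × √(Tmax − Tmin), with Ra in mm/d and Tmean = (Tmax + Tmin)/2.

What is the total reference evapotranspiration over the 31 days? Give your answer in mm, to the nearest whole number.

Tmean = (30.7 + 13.3)/2 = 22.00 °C
ET₀ = 0.0023 × 8.06 × (22.00 + 17.8) × √17.4 = 0.0023 × 8.06 × 39.80 × 4.1713 = 3.0776 mm/d
Over 31 days: 3.0776 × 31 = 95.406 mm

95 mm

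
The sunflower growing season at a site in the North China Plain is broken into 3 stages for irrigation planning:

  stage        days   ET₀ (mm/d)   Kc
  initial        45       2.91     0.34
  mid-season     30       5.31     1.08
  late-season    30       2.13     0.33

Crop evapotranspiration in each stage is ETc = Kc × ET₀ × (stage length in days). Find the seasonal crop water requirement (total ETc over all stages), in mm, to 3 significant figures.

initial: 0.34 × 2.91 × 45 = 44.52 mm
mid-season: 1.08 × 5.31 × 30 = 172.04 mm
late-season: 0.33 × 2.13 × 30 = 21.09 mm
Seasonal total = 237.65 mm

238 mm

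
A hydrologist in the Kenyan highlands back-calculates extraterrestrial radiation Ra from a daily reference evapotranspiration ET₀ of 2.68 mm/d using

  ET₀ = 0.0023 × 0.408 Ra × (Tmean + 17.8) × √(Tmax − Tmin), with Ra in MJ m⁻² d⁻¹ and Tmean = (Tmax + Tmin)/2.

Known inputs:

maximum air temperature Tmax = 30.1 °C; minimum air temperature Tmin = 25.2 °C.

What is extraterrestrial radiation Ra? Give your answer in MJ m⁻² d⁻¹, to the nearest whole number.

28 MJ m⁻² d⁻¹

Tmean = (30.1+25.2)/2 = 27.65 °C; ΔT = 4.9
Ra = ET₀ / [0.0023 × 0.408 × (Tmean+17.8) × √ΔT]
   = 2.68 / (0.0023 × 0.408 × 45.45 × 2.2136) = 28.387 MJ m⁻² d⁻¹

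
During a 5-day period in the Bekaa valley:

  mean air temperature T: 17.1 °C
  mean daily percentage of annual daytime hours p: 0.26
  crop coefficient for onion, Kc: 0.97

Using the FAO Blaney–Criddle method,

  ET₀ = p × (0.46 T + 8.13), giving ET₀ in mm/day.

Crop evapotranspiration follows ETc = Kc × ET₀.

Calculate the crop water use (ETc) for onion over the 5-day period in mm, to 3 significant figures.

20.2 mm

ET₀ = 0.26 × (0.46 × 17.1 + 8.13) = 0.26 × 15.996 = 4.1590 mm/d
ETc = Kc × ET₀ = 0.97 × 4.1590 = 4.0342 mm/d
Over 5 days: 4.0342 × 5 = 20.171 mm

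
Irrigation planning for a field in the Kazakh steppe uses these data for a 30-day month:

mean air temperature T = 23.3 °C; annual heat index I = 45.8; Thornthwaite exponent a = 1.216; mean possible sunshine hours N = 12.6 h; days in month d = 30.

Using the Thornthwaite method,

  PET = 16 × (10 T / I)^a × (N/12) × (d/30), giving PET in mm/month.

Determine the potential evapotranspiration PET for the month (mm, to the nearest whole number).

121 mm

10T/I = 10 × 23.3 / 45.8 = 5.0873
(10T/I)^a = 5.0873^1.216 = 7.2292
Uncorrected PET = 16 × 7.2292 = 115.667 mm
Correction = (N/12)(d/30) = (12.6/12)(30/30) = 1.0500
PET = 115.667 × 1.0500 = 121.450 mm/month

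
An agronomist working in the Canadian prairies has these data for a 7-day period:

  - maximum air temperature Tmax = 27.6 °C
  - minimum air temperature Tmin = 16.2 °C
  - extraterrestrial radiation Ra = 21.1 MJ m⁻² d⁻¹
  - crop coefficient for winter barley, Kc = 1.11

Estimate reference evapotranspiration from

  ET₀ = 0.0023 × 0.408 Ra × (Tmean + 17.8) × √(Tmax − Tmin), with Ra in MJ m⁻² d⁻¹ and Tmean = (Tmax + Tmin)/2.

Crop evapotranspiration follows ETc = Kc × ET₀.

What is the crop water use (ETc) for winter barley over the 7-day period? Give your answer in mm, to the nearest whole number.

21 mm

Tmean = (27.6 + 16.2)/2 = 21.90 °C
0.408 Ra = 0.408 × 21.1 = 8.6088 mm/d equivalent
ET₀ = 0.0023 × 8.6088 × (21.90 + 17.8) × √11.4 = 0.0023 × 8.6088 × 39.70 × 3.3764 = 2.6541 mm/d
ETc = Kc × ET₀ = 1.11 × 2.6541 = 2.9461 mm/d
Over 7 days: 2.9461 × 7 = 20.623 mm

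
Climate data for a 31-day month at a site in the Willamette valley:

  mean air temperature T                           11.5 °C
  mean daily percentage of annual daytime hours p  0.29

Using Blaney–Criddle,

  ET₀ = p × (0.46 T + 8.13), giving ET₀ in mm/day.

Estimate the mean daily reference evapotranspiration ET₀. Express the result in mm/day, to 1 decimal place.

3.9 mm/day

ET₀ = 0.29 × (0.46 × 11.5 + 8.13) = 0.29 × 13.420 = 3.8918 mm/d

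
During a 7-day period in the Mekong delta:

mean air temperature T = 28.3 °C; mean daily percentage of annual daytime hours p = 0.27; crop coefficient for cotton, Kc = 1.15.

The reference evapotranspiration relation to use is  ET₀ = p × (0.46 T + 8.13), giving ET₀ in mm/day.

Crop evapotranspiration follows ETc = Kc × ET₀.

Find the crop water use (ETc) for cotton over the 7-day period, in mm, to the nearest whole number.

46 mm

ET₀ = 0.27 × (0.46 × 28.3 + 8.13) = 0.27 × 21.148 = 5.7100 mm/d
ETc = Kc × ET₀ = 1.15 × 5.7100 = 6.5665 mm/d
Over 7 days: 6.5665 × 7 = 45.966 mm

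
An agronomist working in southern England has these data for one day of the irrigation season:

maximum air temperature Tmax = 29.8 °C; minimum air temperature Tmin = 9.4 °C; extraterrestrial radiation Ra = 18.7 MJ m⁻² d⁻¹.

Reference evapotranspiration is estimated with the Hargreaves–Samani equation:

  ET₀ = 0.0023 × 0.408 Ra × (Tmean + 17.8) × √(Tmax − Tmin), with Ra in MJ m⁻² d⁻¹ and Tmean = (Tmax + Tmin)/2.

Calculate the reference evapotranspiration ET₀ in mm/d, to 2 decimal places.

Tmean = (29.8 + 9.4)/2 = 19.60 °C
0.408 Ra = 0.408 × 18.7 = 7.6296 mm/d equivalent
ET₀ = 0.0023 × 7.6296 × (19.60 + 17.8) × √20.4 = 0.0023 × 7.6296 × 37.40 × 4.5166 = 2.9642 mm/d

2.96 mm/d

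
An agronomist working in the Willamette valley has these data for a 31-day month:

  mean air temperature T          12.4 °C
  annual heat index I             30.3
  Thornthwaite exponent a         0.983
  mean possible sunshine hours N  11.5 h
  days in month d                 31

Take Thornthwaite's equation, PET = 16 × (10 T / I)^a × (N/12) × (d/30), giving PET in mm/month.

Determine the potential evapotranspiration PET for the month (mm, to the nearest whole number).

63 mm

10T/I = 10 × 12.4 / 30.3 = 4.0924
(10T/I)^a = 4.0924^0.983 = 3.9955
Uncorrected PET = 16 × 3.9955 = 63.928 mm
Correction = (N/12)(d/30) = (11.5/12)(31/30) = 0.9903
PET = 63.928 × 0.9903 = 63.308 mm/month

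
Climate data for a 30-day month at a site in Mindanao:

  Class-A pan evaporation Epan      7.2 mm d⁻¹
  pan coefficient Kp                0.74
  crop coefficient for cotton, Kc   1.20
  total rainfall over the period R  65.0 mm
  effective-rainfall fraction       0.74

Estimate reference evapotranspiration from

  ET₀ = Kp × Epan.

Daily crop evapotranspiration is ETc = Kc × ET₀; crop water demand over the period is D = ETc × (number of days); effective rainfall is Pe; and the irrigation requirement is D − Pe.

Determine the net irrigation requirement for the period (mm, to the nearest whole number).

ET₀ = 0.74 × 7.2 = 5.3280 mm/d
ETc = Kc × ET₀ = 1.20 × 5.3280 = 6.3936 mm/d
Crop demand D = ETc × 30 d = 6.3936 × 30 = 191.808 mm
Pe = 0.74 × 65.0 = 48.100 mm
D − Pe = 191.808 − 48.100 = 143.708 mm

144 mm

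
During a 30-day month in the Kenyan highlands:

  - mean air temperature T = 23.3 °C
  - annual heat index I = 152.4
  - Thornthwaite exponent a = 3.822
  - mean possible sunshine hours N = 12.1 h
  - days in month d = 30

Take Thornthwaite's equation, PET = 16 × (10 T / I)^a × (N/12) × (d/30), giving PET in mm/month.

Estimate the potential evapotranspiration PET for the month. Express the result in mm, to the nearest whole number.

82 mm

10T/I = 10 × 23.3 / 152.4 = 1.5289
(10T/I)^a = 1.5289^3.822 = 5.0664
Uncorrected PET = 16 × 5.0664 = 81.062 mm
Correction = (N/12)(d/30) = (12.1/12)(30/30) = 1.0083
PET = 81.062 × 1.0083 = 81.735 mm/month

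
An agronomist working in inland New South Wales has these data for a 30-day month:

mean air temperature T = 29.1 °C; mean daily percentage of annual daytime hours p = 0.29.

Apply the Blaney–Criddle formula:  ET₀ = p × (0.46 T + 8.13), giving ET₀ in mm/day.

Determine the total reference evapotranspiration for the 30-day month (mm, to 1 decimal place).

ET₀ = 0.29 × (0.46 × 29.1 + 8.13) = 0.29 × 21.516 = 6.2396 mm/d
Monthly total = 6.2396 × 30 = 187.188 mm

187.2 mm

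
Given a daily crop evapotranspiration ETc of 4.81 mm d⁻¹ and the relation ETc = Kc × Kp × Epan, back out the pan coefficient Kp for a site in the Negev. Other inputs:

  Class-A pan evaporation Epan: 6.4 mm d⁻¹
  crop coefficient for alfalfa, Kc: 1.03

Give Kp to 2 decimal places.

ETc = Kc × Kp × Epan  ⇒  Kp = ETc / (Kc × Epan)
Kp = 4.81 / (1.03 × 6.4) = 4.81 / 6.592 = 0.7297

0.73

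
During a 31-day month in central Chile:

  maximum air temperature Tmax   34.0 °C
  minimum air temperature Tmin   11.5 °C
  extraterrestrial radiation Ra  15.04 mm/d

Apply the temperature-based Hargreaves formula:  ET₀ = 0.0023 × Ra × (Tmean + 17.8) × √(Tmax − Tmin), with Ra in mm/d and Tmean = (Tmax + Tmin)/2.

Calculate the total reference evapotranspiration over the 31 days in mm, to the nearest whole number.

Tmean = (34.0 + 11.5)/2 = 22.75 °C
ET₀ = 0.0023 × 15.04 × (22.75 + 17.8) × √22.5 = 0.0023 × 15.04 × 40.55 × 4.7434 = 6.6536 mm/d
Over 31 days: 6.6536 × 31 = 206.262 mm

206 mm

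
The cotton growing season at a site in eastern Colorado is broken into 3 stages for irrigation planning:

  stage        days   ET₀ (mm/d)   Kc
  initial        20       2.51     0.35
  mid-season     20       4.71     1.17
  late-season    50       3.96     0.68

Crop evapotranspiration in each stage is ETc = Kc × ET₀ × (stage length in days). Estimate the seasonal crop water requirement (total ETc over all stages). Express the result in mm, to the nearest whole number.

262 mm

initial: 0.35 × 2.51 × 20 = 17.57 mm
mid-season: 1.17 × 4.71 × 20 = 110.21 mm
late-season: 0.68 × 3.96 × 50 = 134.64 mm
Seasonal total = 262.42 mm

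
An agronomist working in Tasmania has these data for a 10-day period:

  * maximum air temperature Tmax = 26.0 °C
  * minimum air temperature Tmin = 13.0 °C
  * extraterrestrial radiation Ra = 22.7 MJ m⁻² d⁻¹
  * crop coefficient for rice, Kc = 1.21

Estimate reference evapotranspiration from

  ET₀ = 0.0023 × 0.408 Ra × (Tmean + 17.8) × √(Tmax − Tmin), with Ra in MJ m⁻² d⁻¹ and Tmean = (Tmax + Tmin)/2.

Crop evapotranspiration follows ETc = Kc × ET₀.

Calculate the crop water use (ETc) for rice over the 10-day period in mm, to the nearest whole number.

35 mm

Tmean = (26.0 + 13.0)/2 = 19.50 °C
0.408 Ra = 0.408 × 22.7 = 9.2616 mm/d equivalent
ET₀ = 0.0023 × 9.2616 × (19.50 + 17.8) × √13.0 = 0.0023 × 9.2616 × 37.30 × 3.6056 = 2.8648 mm/d
ETc = Kc × ET₀ = 1.21 × 2.8648 = 3.4664 mm/d
Over 10 days: 3.4664 × 10 = 34.664 mm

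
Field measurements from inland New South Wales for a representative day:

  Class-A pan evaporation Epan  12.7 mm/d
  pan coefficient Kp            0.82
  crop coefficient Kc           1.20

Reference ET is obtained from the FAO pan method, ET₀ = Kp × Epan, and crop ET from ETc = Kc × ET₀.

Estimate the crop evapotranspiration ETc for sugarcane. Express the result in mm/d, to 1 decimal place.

12.5 mm/d

ET₀ = 0.82 × 12.7 = 10.4140 mm/d
ETc = Kc × ET₀ = 1.20 × 10.4140 = 12.4968 mm/d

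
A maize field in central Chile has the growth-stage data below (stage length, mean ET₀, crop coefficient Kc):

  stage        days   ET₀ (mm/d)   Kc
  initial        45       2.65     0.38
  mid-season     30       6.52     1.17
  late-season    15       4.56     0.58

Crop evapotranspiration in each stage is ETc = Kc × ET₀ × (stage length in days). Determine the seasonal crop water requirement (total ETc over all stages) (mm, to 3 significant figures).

initial: 0.38 × 2.65 × 45 = 45.32 mm
mid-season: 1.17 × 6.52 × 30 = 228.85 mm
late-season: 0.58 × 4.56 × 15 = 39.67 mm
Seasonal total = 313.84 mm

314 mm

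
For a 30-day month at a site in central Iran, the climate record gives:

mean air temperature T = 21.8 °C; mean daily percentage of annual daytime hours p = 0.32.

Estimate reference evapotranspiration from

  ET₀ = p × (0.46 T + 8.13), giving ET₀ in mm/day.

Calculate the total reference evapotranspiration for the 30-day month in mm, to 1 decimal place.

ET₀ = 0.32 × (0.46 × 21.8 + 8.13) = 0.32 × 18.158 = 5.8106 mm/d
Monthly total = 5.8106 × 30 = 174.318 mm

174.3 mm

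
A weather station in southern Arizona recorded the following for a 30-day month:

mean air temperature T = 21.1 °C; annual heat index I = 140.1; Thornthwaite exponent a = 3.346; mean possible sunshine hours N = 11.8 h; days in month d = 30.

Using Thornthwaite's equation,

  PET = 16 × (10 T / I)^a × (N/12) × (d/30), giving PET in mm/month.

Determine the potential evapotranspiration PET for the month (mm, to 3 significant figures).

61.9 mm

10T/I = 10 × 21.1 / 140.1 = 1.5061
(10T/I)^a = 1.5061^3.346 = 3.9364
Uncorrected PET = 16 × 3.9364 = 62.982 mm
Correction = (N/12)(d/30) = (11.8/12)(30/30) = 0.9833
PET = 62.982 × 0.9833 = 61.930 mm/month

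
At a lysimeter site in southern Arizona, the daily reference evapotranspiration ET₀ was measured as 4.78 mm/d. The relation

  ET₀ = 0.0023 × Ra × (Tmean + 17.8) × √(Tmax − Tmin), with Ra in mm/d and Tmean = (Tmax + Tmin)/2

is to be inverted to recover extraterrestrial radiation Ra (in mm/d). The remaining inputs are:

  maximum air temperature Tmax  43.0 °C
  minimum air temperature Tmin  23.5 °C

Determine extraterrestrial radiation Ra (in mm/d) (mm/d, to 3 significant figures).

Tmean = 33.25 °C; √ΔT = 4.4159
Ra = ET₀ / [0.0023 × (Tmean+17.8) × √ΔT] = 4.78 / (0.0023 × 51.05 × 4.4159) = 9.219 mm/d

9.22 mm/d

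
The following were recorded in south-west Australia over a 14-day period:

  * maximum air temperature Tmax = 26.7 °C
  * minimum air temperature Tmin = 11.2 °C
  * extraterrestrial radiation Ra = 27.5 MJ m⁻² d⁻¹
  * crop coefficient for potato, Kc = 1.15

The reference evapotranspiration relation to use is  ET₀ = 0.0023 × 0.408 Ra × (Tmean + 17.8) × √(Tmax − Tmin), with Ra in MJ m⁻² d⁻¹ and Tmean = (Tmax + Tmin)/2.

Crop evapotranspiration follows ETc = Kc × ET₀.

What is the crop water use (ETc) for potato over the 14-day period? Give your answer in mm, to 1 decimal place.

60.1 mm

Tmean = (26.7 + 11.2)/2 = 18.95 °C
0.408 Ra = 0.408 × 27.5 = 11.2200 mm/d equivalent
ET₀ = 0.0023 × 11.2200 × (18.95 + 17.8) × √15.5 = 0.0023 × 11.2200 × 36.75 × 3.9370 = 3.7337 mm/d
ETc = Kc × ET₀ = 1.15 × 3.7337 = 4.2938 mm/d
Over 14 days: 4.2938 × 14 = 60.113 mm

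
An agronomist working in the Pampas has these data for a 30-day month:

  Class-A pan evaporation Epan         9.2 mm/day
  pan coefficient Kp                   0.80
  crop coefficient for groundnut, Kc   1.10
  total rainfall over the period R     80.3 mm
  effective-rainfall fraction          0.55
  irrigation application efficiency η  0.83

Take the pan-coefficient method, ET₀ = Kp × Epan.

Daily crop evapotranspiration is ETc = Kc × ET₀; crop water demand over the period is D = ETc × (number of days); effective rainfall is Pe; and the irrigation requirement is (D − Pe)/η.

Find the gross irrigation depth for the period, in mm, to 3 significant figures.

ET₀ = 0.80 × 9.2 = 7.3600 mm/d
ETc = Kc × ET₀ = 1.10 × 7.3600 = 8.0960 mm/d
Crop demand D = ETc × 30 d = 8.0960 × 30 = 242.880 mm
Pe = 0.55 × 80.3 = 44.165 mm
D − Pe = 242.880 − 44.165 = 198.715 mm
Gross irrigation = 198.715 / 0.83 = 239.416 mm

239 mm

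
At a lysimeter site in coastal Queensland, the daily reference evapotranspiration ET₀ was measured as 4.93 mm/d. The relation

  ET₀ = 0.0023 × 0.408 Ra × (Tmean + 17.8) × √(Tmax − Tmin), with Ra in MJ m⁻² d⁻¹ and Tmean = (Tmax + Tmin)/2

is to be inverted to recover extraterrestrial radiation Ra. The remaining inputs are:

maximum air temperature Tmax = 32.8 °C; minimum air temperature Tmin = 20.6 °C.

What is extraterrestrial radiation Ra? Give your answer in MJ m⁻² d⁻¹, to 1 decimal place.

33.8 MJ m⁻² d⁻¹

Tmean = (32.8+20.6)/2 = 26.70 °C; ΔT = 12.2
Ra = ET₀ / [0.0023 × 0.408 × (Tmean+17.8) × √ΔT]
   = 4.93 / (0.0023 × 0.408 × 44.50 × 3.4928) = 33.801 MJ m⁻² d⁻¹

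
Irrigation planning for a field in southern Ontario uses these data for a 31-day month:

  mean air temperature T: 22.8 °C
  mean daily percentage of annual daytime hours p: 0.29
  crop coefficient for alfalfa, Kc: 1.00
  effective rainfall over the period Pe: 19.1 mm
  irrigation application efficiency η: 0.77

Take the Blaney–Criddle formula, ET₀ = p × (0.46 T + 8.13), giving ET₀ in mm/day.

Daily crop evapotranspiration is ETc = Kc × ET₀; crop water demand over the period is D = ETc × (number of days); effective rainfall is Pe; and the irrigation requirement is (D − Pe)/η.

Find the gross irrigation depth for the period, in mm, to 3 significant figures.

ET₀ = 0.29 × (0.46 × 22.8 + 8.13) = 0.29 × 18.618 = 5.3992 mm/d
ETc = Kc × ET₀ = 1.00 × 5.3992 = 5.3992 mm/d
Crop demand D = ETc × 31 d = 5.3992 × 31 = 167.375 mm
D − Pe = 167.375 − 19.1 = 148.275 mm
Gross irrigation = 148.275 / 0.77 = 192.565 mm

193 mm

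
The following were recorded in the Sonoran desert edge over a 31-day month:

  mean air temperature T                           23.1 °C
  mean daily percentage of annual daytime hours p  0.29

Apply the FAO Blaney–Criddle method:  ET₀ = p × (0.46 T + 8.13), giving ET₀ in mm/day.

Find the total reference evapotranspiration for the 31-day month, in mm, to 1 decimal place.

168.6 mm

ET₀ = 0.29 × (0.46 × 23.1 + 8.13) = 0.29 × 18.756 = 5.4392 mm/d
Monthly total = 5.4392 × 31 = 168.615 mm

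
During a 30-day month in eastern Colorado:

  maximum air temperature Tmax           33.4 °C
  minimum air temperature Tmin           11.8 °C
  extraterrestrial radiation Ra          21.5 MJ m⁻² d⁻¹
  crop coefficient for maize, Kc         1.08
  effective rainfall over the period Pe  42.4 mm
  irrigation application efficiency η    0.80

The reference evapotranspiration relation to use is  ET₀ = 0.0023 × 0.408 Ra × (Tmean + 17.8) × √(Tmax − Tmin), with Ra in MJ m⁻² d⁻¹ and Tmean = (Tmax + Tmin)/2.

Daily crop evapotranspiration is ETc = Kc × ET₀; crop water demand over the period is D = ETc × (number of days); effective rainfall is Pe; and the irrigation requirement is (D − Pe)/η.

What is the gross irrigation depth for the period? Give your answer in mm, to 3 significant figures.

Tmean = (33.4 + 11.8)/2 = 22.60 °C
0.408 Ra = 0.408 × 21.5 = 8.7720 mm/d equivalent
ET₀ = 0.0023 × 8.7720 × (22.60 + 17.8) × √21.6 = 0.0023 × 8.7720 × 40.40 × 4.6476 = 3.7882 mm/d
ETc = Kc × ET₀ = 1.08 × 3.7882 = 4.0913 mm/d
Crop demand D = ETc × 30 d = 4.0913 × 30 = 122.739 mm
D − Pe = 122.739 − 42.4 = 80.339 mm
Gross irrigation = 80.339 / 0.80 = 100.424 mm

100 mm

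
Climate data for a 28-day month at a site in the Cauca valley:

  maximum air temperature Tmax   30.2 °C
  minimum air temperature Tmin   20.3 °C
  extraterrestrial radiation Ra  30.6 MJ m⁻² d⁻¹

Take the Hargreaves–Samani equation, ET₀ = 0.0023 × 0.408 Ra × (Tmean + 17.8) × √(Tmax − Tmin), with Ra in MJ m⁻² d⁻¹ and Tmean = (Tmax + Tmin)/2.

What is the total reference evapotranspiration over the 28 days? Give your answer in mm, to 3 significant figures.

Tmean = (30.2 + 20.3)/2 = 25.25 °C
0.408 Ra = 0.408 × 30.6 = 12.4848 mm/d equivalent
ET₀ = 0.0023 × 12.4848 × (25.25 + 17.8) × √9.9 = 0.0023 × 12.4848 × 43.05 × 3.1464 = 3.8895 mm/d
Over 28 days: 3.8895 × 28 = 108.906 mm

109 mm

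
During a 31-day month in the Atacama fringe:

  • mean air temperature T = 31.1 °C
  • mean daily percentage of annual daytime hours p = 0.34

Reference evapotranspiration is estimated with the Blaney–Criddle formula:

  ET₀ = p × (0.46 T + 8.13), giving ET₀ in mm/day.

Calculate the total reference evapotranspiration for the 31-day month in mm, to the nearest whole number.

ET₀ = 0.34 × (0.46 × 31.1 + 8.13) = 0.34 × 22.436 = 7.6282 mm/d
Monthly total = 7.6282 × 31 = 236.474 mm

236 mm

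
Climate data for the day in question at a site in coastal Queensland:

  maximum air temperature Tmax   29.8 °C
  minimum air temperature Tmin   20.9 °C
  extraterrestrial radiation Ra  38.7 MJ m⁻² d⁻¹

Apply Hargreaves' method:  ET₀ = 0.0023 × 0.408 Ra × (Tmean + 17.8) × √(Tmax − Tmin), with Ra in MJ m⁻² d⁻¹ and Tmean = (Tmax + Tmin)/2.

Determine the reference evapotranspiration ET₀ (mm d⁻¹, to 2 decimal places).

Tmean = (29.8 + 20.9)/2 = 25.35 °C
0.408 Ra = 0.408 × 38.7 = 15.7896 mm/d equivalent
ET₀ = 0.0023 × 15.7896 × (25.35 + 17.8) × √8.9 = 0.0023 × 15.7896 × 43.15 × 2.9833 = 4.6749 mm/d

4.67 mm d⁻¹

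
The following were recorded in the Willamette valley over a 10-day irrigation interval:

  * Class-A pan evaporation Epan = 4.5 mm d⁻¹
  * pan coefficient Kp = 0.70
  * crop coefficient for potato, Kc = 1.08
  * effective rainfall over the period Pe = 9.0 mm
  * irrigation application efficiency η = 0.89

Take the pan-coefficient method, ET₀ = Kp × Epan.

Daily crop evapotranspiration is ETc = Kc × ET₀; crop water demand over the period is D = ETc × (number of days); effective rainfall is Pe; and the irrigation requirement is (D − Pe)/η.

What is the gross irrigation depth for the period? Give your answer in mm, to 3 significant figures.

ET₀ = 0.70 × 4.5 = 3.1500 mm/d
ETc = Kc × ET₀ = 1.08 × 3.1500 = 3.4020 mm/d
Crop demand D = ETc × 10 d = 3.4020 × 10 = 34.020 mm
D − Pe = 34.020 − 9.0 = 25.020 mm
Gross irrigation = 25.020 / 0.89 = 28.112 mm

28.1 mm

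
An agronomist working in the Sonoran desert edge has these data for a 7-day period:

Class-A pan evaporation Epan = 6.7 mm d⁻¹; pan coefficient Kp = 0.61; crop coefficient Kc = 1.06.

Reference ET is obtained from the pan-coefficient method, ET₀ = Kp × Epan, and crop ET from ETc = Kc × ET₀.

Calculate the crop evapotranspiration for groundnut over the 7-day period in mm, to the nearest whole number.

ET₀ = 0.61 × 6.7 = 4.0870 mm/d
ETc = Kc × ET₀ = 1.06 × 4.0870 = 4.3322 mm/d
Over 7 days: 4.3322 × 7 = 30.325 mm

30 mm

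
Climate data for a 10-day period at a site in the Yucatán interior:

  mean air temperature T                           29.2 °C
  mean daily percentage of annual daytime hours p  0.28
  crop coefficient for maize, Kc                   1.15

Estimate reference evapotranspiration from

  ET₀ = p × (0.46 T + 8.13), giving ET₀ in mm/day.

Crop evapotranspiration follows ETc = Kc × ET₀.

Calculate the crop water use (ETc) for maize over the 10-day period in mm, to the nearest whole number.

69 mm

ET₀ = 0.28 × (0.46 × 29.2 + 8.13) = 0.28 × 21.562 = 6.0374 mm/d
ETc = Kc × ET₀ = 1.15 × 6.0374 = 6.9430 mm/d
Over 10 days: 6.9430 × 10 = 69.430 mm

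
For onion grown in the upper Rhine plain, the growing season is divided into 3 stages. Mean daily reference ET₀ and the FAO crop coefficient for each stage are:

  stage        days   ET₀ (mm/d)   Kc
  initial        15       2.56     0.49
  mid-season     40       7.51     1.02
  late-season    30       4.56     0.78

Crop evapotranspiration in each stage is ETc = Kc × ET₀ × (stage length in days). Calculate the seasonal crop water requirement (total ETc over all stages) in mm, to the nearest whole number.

432 mm

initial: 0.49 × 2.56 × 15 = 18.82 mm
mid-season: 1.02 × 7.51 × 40 = 306.41 mm
late-season: 0.78 × 4.56 × 30 = 106.70 mm
Seasonal total = 431.93 mm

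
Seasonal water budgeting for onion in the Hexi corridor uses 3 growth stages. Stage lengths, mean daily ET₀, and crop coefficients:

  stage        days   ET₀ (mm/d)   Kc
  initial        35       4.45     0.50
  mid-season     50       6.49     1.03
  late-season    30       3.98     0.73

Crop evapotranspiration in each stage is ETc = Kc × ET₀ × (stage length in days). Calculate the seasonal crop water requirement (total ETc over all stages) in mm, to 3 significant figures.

499 mm

initial: 0.50 × 4.45 × 35 = 77.88 mm
mid-season: 1.03 × 6.49 × 50 = 334.24 mm
late-season: 0.73 × 3.98 × 30 = 87.16 mm
Seasonal total = 499.28 mm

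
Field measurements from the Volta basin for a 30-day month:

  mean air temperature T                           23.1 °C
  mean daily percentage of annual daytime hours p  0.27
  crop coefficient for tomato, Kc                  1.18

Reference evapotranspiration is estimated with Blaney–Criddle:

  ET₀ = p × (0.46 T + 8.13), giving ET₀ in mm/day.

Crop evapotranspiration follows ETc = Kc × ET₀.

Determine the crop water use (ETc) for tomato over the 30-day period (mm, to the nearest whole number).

179 mm

ET₀ = 0.27 × (0.46 × 23.1 + 8.13) = 0.27 × 18.756 = 5.0641 mm/d
ETc = Kc × ET₀ = 1.18 × 5.0641 = 5.9756 mm/d
Over 30 days: 5.9756 × 30 = 179.268 mm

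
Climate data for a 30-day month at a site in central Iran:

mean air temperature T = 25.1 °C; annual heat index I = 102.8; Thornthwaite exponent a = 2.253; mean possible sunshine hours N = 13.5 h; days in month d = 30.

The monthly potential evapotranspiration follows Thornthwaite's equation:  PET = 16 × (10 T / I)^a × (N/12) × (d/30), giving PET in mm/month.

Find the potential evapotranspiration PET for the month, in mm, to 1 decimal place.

134.5 mm

10T/I = 10 × 25.1 / 102.8 = 2.4416
(10T/I)^a = 2.4416^2.253 = 7.4719
Uncorrected PET = 16 × 7.4719 = 119.550 mm
Correction = (N/12)(d/30) = (13.5/12)(30/30) = 1.1250
PET = 119.550 × 1.1250 = 134.494 mm/month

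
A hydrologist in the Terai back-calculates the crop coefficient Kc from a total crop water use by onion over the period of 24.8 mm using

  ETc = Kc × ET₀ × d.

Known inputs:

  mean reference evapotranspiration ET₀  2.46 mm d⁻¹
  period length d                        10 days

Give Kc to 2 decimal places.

ETc = Kc × ET₀ × d  ⇒  Kc = ETc / (ET₀ × d)
Kc = 24.8 / (2.46 × 10) = 24.8 / 24.60 = 1.0081

1.01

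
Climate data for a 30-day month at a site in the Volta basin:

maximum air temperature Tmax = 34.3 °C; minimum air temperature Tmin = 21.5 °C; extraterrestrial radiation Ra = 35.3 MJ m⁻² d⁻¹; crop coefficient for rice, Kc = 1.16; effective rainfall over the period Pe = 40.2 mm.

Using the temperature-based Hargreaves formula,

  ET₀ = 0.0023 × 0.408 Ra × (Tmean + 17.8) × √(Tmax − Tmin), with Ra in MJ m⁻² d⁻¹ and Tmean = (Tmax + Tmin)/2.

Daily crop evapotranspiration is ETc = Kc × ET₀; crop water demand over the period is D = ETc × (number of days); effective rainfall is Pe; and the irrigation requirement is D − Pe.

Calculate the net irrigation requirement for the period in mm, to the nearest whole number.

148 mm

Tmean = (34.3 + 21.5)/2 = 27.90 °C
0.408 Ra = 0.408 × 35.3 = 14.4024 mm/d equivalent
ET₀ = 0.0023 × 14.4024 × (27.90 + 17.8) × √12.8 = 0.0023 × 14.4024 × 45.70 × 3.5777 = 5.4161 mm/d
ETc = Kc × ET₀ = 1.16 × 5.4161 = 6.2827 mm/d
Crop demand D = ETc × 30 d = 6.2827 × 30 = 188.481 mm
D − Pe = 188.481 − 40.2 = 148.281 mm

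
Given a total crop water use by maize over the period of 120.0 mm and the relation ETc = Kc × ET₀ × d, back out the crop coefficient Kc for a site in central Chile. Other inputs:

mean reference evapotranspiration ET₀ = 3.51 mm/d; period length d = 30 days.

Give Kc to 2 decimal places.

ETc = Kc × ET₀ × d  ⇒  Kc = ETc / (ET₀ × d)
Kc = 120.0 / (3.51 × 30) = 120.0 / 105.30 = 1.1396

1.14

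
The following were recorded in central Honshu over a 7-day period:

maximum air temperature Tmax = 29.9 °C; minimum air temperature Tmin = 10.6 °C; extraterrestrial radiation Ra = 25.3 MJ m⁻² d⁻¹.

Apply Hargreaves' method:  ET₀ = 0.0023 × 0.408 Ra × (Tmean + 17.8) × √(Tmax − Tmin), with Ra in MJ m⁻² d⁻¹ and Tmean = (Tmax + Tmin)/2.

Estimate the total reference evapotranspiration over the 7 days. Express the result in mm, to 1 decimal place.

27.8 mm

Tmean = (29.9 + 10.6)/2 = 20.25 °C
0.408 Ra = 0.408 × 25.3 = 10.3224 mm/d equivalent
ET₀ = 0.0023 × 10.3224 × (20.25 + 17.8) × √19.3 = 0.0023 × 10.3224 × 38.05 × 4.3932 = 3.9687 mm/d
Over 7 days: 3.9687 × 7 = 27.781 mm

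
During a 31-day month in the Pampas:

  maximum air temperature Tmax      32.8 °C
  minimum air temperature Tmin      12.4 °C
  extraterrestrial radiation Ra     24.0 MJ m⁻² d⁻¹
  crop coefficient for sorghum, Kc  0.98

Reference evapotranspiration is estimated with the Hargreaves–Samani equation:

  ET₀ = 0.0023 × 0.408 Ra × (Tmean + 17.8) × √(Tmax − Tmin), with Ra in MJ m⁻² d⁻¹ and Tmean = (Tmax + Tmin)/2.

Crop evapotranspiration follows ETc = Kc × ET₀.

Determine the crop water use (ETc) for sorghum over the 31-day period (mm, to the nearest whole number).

Tmean = (32.8 + 12.4)/2 = 22.60 °C
0.408 Ra = 0.408 × 24.0 = 9.7920 mm/d equivalent
ET₀ = 0.0023 × 9.7920 × (22.60 + 17.8) × √20.4 = 0.0023 × 9.7920 × 40.40 × 4.5166 = 4.1095 mm/d
ETc = Kc × ET₀ = 0.98 × 4.1095 = 4.0273 mm/d
Over 31 days: 4.0273 × 31 = 124.846 mm

125 mm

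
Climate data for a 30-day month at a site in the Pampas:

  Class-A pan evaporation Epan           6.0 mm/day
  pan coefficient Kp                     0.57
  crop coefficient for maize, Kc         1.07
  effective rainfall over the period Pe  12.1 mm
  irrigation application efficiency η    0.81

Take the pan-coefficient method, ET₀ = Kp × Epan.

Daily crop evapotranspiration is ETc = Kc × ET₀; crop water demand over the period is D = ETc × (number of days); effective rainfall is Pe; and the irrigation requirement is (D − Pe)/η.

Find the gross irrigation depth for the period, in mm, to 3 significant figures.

ET₀ = 0.57 × 6.0 = 3.4200 mm/d
ETc = Kc × ET₀ = 1.07 × 3.4200 = 3.6594 mm/d
Crop demand D = ETc × 30 d = 3.6594 × 30 = 109.782 mm
D − Pe = 109.782 − 12.1 = 97.682 mm
Gross irrigation = 97.682 / 0.81 = 120.595 mm

121 mm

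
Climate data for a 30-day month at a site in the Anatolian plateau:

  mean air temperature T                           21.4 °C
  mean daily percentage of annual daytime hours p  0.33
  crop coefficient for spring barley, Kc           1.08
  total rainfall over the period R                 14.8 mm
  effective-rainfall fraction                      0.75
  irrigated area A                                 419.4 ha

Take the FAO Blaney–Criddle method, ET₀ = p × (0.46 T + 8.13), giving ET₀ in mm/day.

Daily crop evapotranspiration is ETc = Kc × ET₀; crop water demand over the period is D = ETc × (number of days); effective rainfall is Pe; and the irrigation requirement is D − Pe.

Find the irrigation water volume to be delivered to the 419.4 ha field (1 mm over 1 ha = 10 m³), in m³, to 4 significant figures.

ET₀ = 0.33 × (0.46 × 21.4 + 8.13) = 0.33 × 17.974 = 5.9314 mm/d
ETc = Kc × ET₀ = 1.08 × 5.9314 = 6.4059 mm/d
Crop demand D = ETc × 30 d = 6.4059 × 30 = 192.177 mm
Pe = 0.75 × 14.8 = 11.100 mm
D − Pe = 192.177 − 11.100 = 181.077 mm
Volume = 181.077 mm × 419.4 ha × 10 = 759436.9 m³

759400 m³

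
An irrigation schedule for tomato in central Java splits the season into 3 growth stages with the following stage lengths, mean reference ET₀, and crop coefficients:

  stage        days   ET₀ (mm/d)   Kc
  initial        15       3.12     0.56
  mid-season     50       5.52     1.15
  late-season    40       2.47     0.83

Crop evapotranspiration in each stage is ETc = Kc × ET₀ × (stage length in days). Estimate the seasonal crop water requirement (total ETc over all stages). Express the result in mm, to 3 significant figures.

initial: 0.56 × 3.12 × 15 = 26.21 mm
mid-season: 1.15 × 5.52 × 50 = 317.40 mm
late-season: 0.83 × 2.47 × 40 = 82.00 mm
Seasonal total = 425.61 mm

426 mm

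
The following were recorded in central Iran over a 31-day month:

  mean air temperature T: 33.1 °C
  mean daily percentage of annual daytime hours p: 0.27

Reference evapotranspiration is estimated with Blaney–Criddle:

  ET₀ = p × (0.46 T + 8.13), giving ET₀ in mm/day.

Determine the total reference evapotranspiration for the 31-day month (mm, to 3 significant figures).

195 mm

ET₀ = 0.27 × (0.46 × 33.1 + 8.13) = 0.27 × 23.356 = 6.3061 mm/d
Monthly total = 6.3061 × 31 = 195.489 mm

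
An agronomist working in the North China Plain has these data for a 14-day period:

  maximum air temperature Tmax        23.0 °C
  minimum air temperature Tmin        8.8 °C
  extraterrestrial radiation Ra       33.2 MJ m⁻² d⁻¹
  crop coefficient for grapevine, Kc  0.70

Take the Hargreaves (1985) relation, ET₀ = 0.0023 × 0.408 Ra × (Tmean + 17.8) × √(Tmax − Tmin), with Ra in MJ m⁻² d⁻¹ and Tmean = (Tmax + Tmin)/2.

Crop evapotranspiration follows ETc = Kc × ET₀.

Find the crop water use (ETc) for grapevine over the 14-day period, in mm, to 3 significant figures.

Tmean = (23.0 + 8.8)/2 = 15.90 °C
0.408 Ra = 0.408 × 33.2 = 13.5456 mm/d equivalent
ET₀ = 0.0023 × 13.5456 × (15.90 + 17.8) × √14.2 = 0.0023 × 13.5456 × 33.70 × 3.7683 = 3.9564 mm/d
ETc = Kc × ET₀ = 0.70 × 3.9564 = 2.7695 mm/d
Over 14 days: 2.7695 × 14 = 38.773 mm

38.8 mm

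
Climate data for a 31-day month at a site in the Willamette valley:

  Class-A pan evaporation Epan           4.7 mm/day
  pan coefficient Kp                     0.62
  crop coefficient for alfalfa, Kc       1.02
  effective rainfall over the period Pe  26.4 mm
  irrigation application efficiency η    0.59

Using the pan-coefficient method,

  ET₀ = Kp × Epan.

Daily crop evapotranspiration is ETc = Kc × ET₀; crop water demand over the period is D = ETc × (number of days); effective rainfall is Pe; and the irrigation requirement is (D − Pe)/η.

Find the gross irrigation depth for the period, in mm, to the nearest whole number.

111 mm

ET₀ = 0.62 × 4.7 = 2.9140 mm/d
ETc = Kc × ET₀ = 1.02 × 2.9140 = 2.9723 mm/d
Crop demand D = ETc × 31 d = 2.9723 × 31 = 92.141 mm
D − Pe = 92.141 − 26.4 = 65.741 mm
Gross irrigation = 65.741 / 0.59 = 111.425 mm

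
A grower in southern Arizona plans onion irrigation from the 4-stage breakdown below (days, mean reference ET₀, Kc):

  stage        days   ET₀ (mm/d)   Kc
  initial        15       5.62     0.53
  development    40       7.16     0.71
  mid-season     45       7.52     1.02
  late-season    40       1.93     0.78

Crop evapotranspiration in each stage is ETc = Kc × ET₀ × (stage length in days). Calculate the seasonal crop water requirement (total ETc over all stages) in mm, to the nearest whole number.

653 mm

initial: 0.53 × 5.62 × 15 = 44.68 mm
development: 0.71 × 7.16 × 40 = 203.34 mm
mid-season: 1.02 × 7.52 × 45 = 345.17 mm
late-season: 0.78 × 1.93 × 40 = 60.22 mm
Seasonal total = 653.41 mm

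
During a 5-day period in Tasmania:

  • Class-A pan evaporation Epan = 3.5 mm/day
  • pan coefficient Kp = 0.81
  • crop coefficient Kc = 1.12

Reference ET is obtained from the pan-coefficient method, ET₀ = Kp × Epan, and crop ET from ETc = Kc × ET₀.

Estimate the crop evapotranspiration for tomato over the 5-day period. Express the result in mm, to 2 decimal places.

15.88 mm

ET₀ = 0.81 × 3.5 = 2.8350 mm/d
ETc = Kc × ET₀ = 1.12 × 2.8350 = 3.1752 mm/d
Over 5 days: 3.1752 × 5 = 15.876 mm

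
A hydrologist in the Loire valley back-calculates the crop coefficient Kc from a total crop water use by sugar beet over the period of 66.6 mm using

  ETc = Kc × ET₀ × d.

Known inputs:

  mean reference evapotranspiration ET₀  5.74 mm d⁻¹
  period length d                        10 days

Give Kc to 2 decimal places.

1.16

ETc = Kc × ET₀ × d  ⇒  Kc = ETc / (ET₀ × d)
Kc = 66.6 / (5.74 × 10) = 66.6 / 57.40 = 1.1603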